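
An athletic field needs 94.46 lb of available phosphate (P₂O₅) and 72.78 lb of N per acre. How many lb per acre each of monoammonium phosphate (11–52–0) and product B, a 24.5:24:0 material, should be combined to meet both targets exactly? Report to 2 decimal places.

With a, b = lb per acre of monoammonium phosphate and product B:
P₂O₅: 0.52·a + 0.24·b = 94.46
N: 0.11·a + 0.245·b = 72.78
Eliminate a: (row1) − 0.52/0.11·(row2) → -0.918182·b = -249.591, so b = 271.832.
Back-substitute: a = (94.46 − 0.24·271.832) / 0.52 = 56.1931.

56.19 lb monoammonium phosphate, 271.83 lb product B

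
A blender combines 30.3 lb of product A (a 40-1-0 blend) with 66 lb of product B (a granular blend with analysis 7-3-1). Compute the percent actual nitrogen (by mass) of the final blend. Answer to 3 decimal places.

Total mass = 30.3 + 66 = 96.3 lb.
N mass = 40%×30.3 + 7%×66 = 16.74 lb.
% N = 16.74 / 96.3 = 17.3832%.

17.383% N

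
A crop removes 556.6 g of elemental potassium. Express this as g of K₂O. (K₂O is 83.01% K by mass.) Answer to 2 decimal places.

K₂O = 556.6 / 0.8301 = 670.522 g.

670.52 g K₂O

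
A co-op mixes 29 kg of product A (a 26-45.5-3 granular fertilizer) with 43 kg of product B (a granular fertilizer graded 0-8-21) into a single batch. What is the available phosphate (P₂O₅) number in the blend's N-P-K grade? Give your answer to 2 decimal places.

23.10% P₂O₅

Total mass = 29 + 43 = 72 kg.
P₂O₅ mass = 45.5%×29 + 8%×43 = 16.635 kg.
% P₂O₅ = 16.635 / 72 = 23.1042%.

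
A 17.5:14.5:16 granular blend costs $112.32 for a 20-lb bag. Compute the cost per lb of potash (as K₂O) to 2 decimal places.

K₂O in bag = 20 × 16% = 3.2 lb.
Cost per lb K₂O = $112.32 / 3.2 = $35.1000.

$35.10 per lb K₂O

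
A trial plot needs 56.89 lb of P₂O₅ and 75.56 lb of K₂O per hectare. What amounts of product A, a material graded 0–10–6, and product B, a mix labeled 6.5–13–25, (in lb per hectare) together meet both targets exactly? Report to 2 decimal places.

255.80 lb product A, 240.85 lb product B

Per-hectare balance (a = product A, b = product B):
P₂O₅: 0.1·a + 0.13·b = 56.89
K₂O: 0.06·a + 0.25·b = 75.56
Eliminate a: (row1) − 0.1/0.06·(row2) → -0.286667·b = -69.0433, so b = 240.849.
Back-substitute: a = (56.89 − 0.13·240.849) / 0.1 = 255.797.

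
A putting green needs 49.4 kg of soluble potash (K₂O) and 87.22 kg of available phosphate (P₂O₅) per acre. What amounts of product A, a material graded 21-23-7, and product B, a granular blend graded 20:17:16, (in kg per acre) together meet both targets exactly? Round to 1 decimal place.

With a, b = kg per acre of product A and product B:
K₂O: 0.07·a + 0.16·b = 49.4
P₂O₅: 0.23·a + 0.17·b = 87.22
Eliminate b: (row1) − 0.16/0.17·(row2) → -0.146471·a = -32.6894, so a = 223.181.
Then b = (87.22 − 0.23·223.181) / 0.17 = 211.108.

223.2 kg product A, 211.1 kg product B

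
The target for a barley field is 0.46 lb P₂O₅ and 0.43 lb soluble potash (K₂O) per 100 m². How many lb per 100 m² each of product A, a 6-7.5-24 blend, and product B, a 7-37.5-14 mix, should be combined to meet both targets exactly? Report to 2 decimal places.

1.22 lb product A, 0.98 lb product B

Let a = lb of product A, b = lb of product B (per 100 m²).
P₂O₅: 0.075·a + 0.375·b = 0.46
K₂O: 0.24·a + 0.14·b = 0.43
Solving simultaneously: a = 1.21824, b = 0.983019.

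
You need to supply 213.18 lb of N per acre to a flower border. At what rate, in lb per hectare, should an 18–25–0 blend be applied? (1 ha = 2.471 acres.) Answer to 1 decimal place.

2926.5 lb of product per hectare

Product per acre = 213.18 / 18% = 1184.33 lb.
Convert to per hectare: 1184.33 × 2.471 = 2926.49 lb.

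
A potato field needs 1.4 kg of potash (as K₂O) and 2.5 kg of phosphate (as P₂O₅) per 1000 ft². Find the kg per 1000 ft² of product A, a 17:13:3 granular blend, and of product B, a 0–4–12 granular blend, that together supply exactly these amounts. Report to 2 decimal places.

16.94 kg product A, 7.43 kg product B

Per-1000 ft² balance (a = product A, b = product B):
K₂O: 0.03·a + 0.12·b = 1.4
P₂O₅: 0.13·a + 0.04·b = 2.5
Eliminate a: (row1) − 0.03/0.13·(row2) → 0.110769·b = 0.823077, so b = 7.43056.
Back-substitute: a = (1.4 − 0.12·7.43056) / 0.03 = 16.9444.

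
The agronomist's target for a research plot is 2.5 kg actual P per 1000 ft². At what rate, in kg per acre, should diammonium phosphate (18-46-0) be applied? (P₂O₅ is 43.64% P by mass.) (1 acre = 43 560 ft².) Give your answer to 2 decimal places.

As P₂O₅: 2.5 / 0.4364 = 5.72869 kg per 1000 ft².
Product per 1000 ft² = 5.72869 / 46% = 12.4537 kg.
Convert to per acre: 12.4537 × 43.56 = 542.482 kg.

542.48 kg of product per acre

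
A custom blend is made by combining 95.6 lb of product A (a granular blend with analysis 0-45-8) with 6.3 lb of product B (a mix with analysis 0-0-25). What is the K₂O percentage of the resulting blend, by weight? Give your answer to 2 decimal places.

9.05% K₂O

Total mass = 95.6 + 6.3 = 101.9 lb.
K₂O mass = 8%×95.6 + 25%×6.3 = 9.223 lb.
% K₂O = 9.223 / 101.9 = 9.05103%.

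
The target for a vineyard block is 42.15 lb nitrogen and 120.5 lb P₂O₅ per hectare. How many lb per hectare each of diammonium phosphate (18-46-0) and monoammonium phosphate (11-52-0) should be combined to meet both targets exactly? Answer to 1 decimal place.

Per-hectare balance (a = diammonium phosphate, b = monoammonium phosphate):
N: 0.18·a + 0.11·b = 42.15
P₂O₅: 0.46·a + 0.52·b = 120.5
Eliminate a: (row1) − 0.18/0.46·(row2) → -0.0934783·b = -5.00217, so b = 53.5116.
Back-substitute: a = (42.15 − 0.11·53.5116) / 0.18 = 201.465.

201.5 lb diammonium phosphate, 53.5 lb monoammonium phosphate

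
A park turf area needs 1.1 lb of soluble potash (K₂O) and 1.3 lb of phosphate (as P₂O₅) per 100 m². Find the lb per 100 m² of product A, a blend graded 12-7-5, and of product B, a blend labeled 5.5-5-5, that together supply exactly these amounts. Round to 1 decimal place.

Per-100 m² balance (a = product A, b = product B):
K₂O: 0.05·a + 0.05·b = 1.1
P₂O₅: 0.07·a + 0.05·b = 1.3
Eliminate a: (row1) − 0.05/0.07·(row2) → 0.0142857·b = 0.171429, so b = 12.
Back-substitute: a = (1.1 − 0.05·12) / 0.05 = 10.

10.0 lb product A, 12.0 lb product B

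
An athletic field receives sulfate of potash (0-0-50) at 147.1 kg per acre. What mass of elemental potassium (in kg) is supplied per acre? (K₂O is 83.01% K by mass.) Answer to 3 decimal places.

61.054 kg K per acre

K₂O per acre = 147.1 × 50% = 73.55 kg.
Elemental K = 73.55 × 0.8301 = 61.0539 kg per acre.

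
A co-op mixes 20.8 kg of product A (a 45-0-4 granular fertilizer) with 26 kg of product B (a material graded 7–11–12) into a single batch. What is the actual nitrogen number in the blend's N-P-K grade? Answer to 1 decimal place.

Total mass = 20.8 + 26 = 46.8 kg.
N mass = 45%×20.8 + 7%×26 = 11.18 kg.
% N = 11.18 / 46.8 = 23.8889%.

23.9% N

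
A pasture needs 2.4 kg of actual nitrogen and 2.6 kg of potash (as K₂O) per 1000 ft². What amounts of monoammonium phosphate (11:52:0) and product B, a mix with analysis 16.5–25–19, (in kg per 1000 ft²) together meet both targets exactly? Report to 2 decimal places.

Let a = kg of monoammonium phosphate, b = kg of product B (per 1000 ft²).
N: 0.11·a + 0.165·b = 2.4
K₂O: 0·a + 0.19·b = 2.6
Solving simultaneously: a = 1.29187, b = 13.6842.

1.29 kg monoammonium phosphate, 13.68 kg product B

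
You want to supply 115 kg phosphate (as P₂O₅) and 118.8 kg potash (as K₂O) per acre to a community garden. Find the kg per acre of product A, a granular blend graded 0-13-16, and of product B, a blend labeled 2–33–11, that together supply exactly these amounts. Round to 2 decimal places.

689.71 kg product A, 76.78 kg product B

Let a = kg of product A, b = kg of product B (per acre).
P₂O₅: 0.13·a + 0.33·b = 115
K₂O: 0.16·a + 0.11·b = 118.8
Eliminate a: (row1) − 0.13/0.16·(row2) → 0.240625·b = 18.475, so b = 76.7792.
Back-substitute: a = (115 − 0.33·76.7792) / 0.13 = 689.714.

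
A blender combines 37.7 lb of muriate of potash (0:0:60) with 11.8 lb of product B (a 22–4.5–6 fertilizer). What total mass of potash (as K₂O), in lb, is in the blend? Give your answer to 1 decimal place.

K₂O mass = 60%×37.7 + 6%×11.8 = 23.328 lb.

23.3 lb K₂O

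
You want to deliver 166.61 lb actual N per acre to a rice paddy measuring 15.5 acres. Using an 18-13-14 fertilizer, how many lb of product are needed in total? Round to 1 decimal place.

Product per acre = 166.61 / 18% = 925.611 lb.
Total product = 925.611 × 15.5 = 14346.97 lb.

14347.0 lb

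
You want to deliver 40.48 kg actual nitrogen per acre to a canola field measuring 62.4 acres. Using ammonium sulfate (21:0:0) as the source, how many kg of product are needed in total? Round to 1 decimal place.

Product per acre = 40.48 / 21% = 192.762 kg.
Total product = 192.762 × 62.4 = 12028.34 kg.

12028.3 kg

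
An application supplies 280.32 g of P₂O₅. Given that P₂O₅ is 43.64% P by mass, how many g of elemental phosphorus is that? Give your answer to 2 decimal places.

122.33 g P

P = 280.32 × 0.4364 = 122.332 g.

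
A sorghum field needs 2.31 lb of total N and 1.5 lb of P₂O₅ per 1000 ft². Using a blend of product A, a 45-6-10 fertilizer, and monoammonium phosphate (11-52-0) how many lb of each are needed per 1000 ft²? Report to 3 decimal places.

Let a = lb of product A, b = lb of monoammonium phosphate (per 1000 ft²).
N: 0.45·a + 0.11·b = 2.31
P₂O₅: 0.06·a + 0.52·b = 1.5
From row1: a = (2.31 − 0.11·b) / 0.45.
Into row2: 0.06·(2.31 − 0.11·b)/0.45 + 0.52·b = 1.5 → b = 2.35884, a = 4.55673.

4.557 lb product A, 2.359 lb monoammonium phosphate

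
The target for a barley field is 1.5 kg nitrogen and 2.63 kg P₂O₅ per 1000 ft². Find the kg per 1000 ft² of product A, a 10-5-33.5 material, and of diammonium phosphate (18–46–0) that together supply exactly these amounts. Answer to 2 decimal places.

Let a = kg of product A, b = kg of diammonium phosphate (per 1000 ft²).
N: 0.1·a + 0.18·b = 1.5
P₂O₅: 0.05·a + 0.46·b = 2.63
Eliminate b: (row1) − 0.18/0.46·(row2) → 0.0804348·a = 0.47087, so a = 5.85405.
Then b = (2.63 − 0.05·5.85405) / 0.46 = 5.08108.

5.85 kg product A, 5.08 kg diammonium phosphate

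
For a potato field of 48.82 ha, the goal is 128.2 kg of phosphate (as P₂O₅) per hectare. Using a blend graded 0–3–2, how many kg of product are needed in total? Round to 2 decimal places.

208624.13 kg

Product per hectare = 128.2 / 3% = 4273.33 kg.
Total product = 4273.33 × 48.82 = 208624.133 kg.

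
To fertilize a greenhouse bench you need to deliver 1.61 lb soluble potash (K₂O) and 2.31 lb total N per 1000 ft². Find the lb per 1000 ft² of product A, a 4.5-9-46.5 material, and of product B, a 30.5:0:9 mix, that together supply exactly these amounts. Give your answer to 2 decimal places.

2.06 lb product A, 7.27 lb product B

With a, b = lb per 1000 ft² of product A and product B:
K₂O: 0.465·a + 0.09·b = 1.61
N: 0.045·a + 0.305·b = 2.31
Eliminate a: (row1) − 0.465/0.045·(row2) → -3.06167·b = -22.26, so b = 7.27055.
Back-substitute: a = (1.61 − 0.09·7.27055) / 0.465 = 2.05516.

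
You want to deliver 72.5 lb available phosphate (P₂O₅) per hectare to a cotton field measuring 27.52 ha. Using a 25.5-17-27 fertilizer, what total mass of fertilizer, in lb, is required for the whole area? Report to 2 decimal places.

11736.47 lb

Product per hectare = 72.5 / 17% = 426.471 lb.
Total product = 426.471 × 27.52 = 11736.471 lb.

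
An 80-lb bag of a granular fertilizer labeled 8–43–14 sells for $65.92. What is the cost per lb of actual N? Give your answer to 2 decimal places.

N in bag = 80 × 8% = 6.4 lb.
Cost per lb N = $65.92 / 6.4 = $10.3000.

$10.30 per lb N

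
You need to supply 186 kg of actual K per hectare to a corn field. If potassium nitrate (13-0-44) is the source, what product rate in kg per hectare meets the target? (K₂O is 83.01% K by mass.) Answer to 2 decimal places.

As K₂O: 186 / 0.8301 = 224.069 kg per hectare.
Product per hectare = 224.069 / 44% = 509.249 kg.

509.25 kg of product per hectare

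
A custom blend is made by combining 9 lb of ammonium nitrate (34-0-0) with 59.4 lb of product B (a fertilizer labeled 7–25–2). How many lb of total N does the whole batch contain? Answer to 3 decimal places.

N mass = 34%×9 + 7%×59.4 = 7.218 lb.

7.218 lb N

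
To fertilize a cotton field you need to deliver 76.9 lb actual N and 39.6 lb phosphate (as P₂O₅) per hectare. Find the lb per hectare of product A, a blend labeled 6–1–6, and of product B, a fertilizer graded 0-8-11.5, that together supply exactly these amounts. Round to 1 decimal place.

With a, b = lb per hectare of product A and product B:
N: 0.06·a + 0·b = 76.9
P₂O₅: 0.01·a + 0.08·b = 39.6
Eliminate a: (row1) − 0.06/0.01·(row2) → -0.48·b = -160.7, so b = 334.792.
Back-substitute: a = (76.9 − 0·334.792) / 0.06 = 1281.67.

1281.7 lb product A, 334.8 lb product B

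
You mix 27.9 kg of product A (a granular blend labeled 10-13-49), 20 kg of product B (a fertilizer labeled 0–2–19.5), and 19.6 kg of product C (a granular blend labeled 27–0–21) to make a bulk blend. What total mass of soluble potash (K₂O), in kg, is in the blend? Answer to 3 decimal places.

21.687 kg K₂O

K₂O mass = 49%×27.9 + 19.5%×20 + 21%×19.6 = 21.687 kg.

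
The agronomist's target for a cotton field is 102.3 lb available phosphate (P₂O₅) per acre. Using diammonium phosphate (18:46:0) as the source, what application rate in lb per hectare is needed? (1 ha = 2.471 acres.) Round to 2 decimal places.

549.53 lb of product per hectare

Product per acre = 102.3 / 46% = 222.391 lb.
Convert to per hectare: 222.391 × 2.471 = 549.529 lb.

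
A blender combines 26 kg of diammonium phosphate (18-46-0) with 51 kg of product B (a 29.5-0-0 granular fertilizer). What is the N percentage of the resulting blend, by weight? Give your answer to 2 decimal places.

25.62% N

Total mass = 26 + 51 = 77 kg.
N mass = 18%×26 + 29.5%×51 = 19.725 kg.
% N = 19.725 / 77 = 25.6169%.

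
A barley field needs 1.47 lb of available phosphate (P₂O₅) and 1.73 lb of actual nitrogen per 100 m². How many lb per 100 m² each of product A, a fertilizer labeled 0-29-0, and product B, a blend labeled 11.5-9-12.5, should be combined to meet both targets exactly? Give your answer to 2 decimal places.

Let a = lb of product A, b = lb of product B (per 100 m²).
P₂O₅: 0.29·a + 0.09·b = 1.47
N: 0·a + 0.115·b = 1.73
Solving simultaneously: a = 0.4003, b = 15.0435.

0.40 lb product A, 15.04 lb product B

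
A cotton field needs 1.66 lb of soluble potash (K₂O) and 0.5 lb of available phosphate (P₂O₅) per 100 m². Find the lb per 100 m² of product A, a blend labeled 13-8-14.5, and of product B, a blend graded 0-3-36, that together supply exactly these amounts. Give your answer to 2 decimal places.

5.33 lb product A, 2.47 lb product B

Let a = lb of product A, b = lb of product B (per 100 m²).
K₂O: 0.145·a + 0.36·b = 1.66
P₂O₅: 0.08·a + 0.03·b = 0.5
Solving simultaneously: a = 5.32515, b = 2.46626.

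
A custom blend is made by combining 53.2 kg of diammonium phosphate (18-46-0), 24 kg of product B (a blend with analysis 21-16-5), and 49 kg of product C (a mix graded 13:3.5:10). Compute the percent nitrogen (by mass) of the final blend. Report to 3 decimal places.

16.629% N

Total mass = 53.2 + 24 + 49 = 126.2 kg.
N mass = 18%×53.2 + 21%×24 + 13%×49 = 20.986 kg.
% N = 20.986 / 126.2 = 16.6292%.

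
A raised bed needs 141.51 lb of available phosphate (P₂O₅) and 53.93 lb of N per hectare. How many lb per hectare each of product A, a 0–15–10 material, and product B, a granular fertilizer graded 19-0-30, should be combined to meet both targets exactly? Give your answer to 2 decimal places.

943.40 lb product A, 283.84 lb product B

Let a = lb of product A, b = lb of product B (per hectare).
P₂O₅: 0.15·a + 0·b = 141.51
N: 0·a + 0.19·b = 53.93
Solving simultaneously: a = 943.4, b = 283.842.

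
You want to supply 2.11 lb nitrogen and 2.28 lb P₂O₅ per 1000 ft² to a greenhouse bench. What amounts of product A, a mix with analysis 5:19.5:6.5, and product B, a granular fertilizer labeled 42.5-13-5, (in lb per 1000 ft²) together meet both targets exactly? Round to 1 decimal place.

9.1 lb product A, 3.9 lb product B

Per-1000 ft² balance (a = product A, b = product B):
N: 0.05·a + 0.425·b = 2.11
P₂O₅: 0.195·a + 0.13·b = 2.28
Eliminate b: (row1) − 0.425/0.13·(row2) → -0.5875·a = -5.34385, so a = 9.09591.
Then b = (2.28 − 0.195·9.09591) / 0.13 = 3.8946.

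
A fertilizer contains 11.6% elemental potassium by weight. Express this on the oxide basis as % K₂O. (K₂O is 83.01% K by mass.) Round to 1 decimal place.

14.0% K₂O

%K₂O = 11.6 / 0.8301 = 13.9742%.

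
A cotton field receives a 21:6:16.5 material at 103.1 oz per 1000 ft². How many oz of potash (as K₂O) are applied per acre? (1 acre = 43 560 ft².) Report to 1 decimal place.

741.0 oz K₂O per acre

K₂O per 1000 ft² = 103.1 × 16.5% = 17.0115 oz.
Convert to per acre: 17.0115 × 43.56 = 741.021 oz.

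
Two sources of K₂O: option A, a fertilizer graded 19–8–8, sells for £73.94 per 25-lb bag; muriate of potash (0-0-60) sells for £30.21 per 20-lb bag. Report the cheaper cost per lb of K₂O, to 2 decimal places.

option A: K₂O per bag = 25 × 8% = 2 lb; cost = 73.94 / 2 = £36.9700/lb K₂O.
muriate of potash: K₂O per bag = 20 × 60% = 12 lb; cost = 30.21 / 12 = £2.5175/lb K₂O.
muriate of potash is cheaper.

£2.52 per lb K₂O (muriate of potash)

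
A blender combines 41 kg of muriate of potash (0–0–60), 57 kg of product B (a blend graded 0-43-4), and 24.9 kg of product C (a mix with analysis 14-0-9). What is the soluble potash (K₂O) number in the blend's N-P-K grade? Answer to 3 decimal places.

23.695% K₂O

Total mass = 41 + 57 + 24.9 = 122.9 kg.
K₂O mass = 60%×41 + 4%×57 + 9%×24.9 = 29.121 kg.
% K₂O = 29.121 / 122.9 = 23.6949%.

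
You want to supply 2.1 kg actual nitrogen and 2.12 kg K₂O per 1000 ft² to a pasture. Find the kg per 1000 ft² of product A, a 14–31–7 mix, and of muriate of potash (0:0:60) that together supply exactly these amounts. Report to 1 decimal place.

Let a = kg of product A, b = kg of muriate of potash (per 1000 ft²).
N: 0.14·a + 0·b = 2.1
K₂O: 0.07·a + 0.6·b = 2.12
Eliminate b: (row1) − 0/0.6·(row2) → 0.14·a = 2.1, so a = 15.
Then b = (2.12 − 0.07·15) / 0.6 = 1.78333.

15.0 kg product A, 1.8 kg muriate of potash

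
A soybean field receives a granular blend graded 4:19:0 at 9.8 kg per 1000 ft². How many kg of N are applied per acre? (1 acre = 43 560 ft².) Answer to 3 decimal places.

nitrogen per 1000 ft² = 9.8 × 4% = 0.392 kg.
Convert to per acre: 0.392 × 43.56 = 17.0755 kg.

17.076 kg N per acre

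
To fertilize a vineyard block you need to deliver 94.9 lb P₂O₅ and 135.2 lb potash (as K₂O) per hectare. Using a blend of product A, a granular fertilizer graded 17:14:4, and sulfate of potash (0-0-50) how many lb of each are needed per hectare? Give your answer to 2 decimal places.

677.86 lb product A, 216.17 lb sulfate of potash

Let a = lb of product A, b = lb of sulfate of potash (per hectare).
P₂O₅: 0.14·a + 0·b = 94.9
K₂O: 0.04·a + 0.5·b = 135.2
Solving simultaneously: a = 677.857, b = 216.171.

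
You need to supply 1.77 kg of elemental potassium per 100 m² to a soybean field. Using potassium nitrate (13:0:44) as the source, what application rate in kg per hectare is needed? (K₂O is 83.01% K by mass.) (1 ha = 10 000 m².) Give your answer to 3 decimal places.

484.608 kg of product per hectare

As K₂O: 1.77 / 0.8301 = 2.13227 kg per 100 m².
Product per 100 m² = 2.13227 / 44% = 4.84608 kg.
Convert to per hectare: 4.84608 × 100 = 484.6076 kg.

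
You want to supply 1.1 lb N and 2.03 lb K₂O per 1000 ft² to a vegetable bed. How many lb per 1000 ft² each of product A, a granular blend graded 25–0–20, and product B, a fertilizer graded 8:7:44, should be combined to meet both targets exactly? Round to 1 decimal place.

3.4 lb product A, 3.1 lb product B

Let a = lb of product A, b = lb of product B (per 1000 ft²).
N: 0.25·a + 0.08·b = 1.1
K₂O: 0.2·a + 0.44·b = 2.03
Eliminate a: (row1) − 0.25/0.2·(row2) → -0.47·b = -1.4375, so b = 3.05851.
Back-substitute: a = (1.1 − 0.08·3.05851) / 0.25 = 3.42128.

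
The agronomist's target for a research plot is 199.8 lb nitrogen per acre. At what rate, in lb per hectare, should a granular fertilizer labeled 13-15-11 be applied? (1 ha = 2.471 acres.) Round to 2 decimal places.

3797.74 lb of product per hectare

Product per acre = 199.8 / 13% = 1536.92 lb.
Convert to per hectare: 1536.92 × 2.471 = 3797.737 lb.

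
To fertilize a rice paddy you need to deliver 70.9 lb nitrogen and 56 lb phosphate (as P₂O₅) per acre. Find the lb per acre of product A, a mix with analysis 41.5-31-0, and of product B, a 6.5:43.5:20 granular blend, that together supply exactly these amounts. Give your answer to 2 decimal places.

Let a = lb of product A, b = lb of product B (per acre).
N: 0.415·a + 0.065·b = 70.9
P₂O₅: 0.31·a + 0.435·b = 56
Eliminate b: (row1) − 0.065/0.435·(row2) → 0.368678·a = 62.5322, so a = 169.612.
Then b = (56 − 0.31·169.612) / 0.435 = 7.86282.

169.61 lb product A, 7.86 lb product B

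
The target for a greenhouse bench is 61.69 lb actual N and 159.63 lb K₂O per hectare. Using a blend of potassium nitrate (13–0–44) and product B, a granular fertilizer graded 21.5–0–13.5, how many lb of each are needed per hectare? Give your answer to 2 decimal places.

Let a = lb of potassium nitrate, b = lb of product B (per hectare).
N: 0.13·a + 0.215·b = 61.69
K₂O: 0.44·a + 0.135·b = 159.63
Solving simultaneously: a = 337.343, b = 82.9552.

337.34 lb potassium nitrate, 82.96 lb product B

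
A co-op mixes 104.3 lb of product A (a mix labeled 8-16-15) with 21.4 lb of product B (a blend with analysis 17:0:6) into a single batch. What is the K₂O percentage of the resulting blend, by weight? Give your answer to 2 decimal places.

13.47% K₂O

Total mass = 104.3 + 21.4 = 125.7 lb.
K₂O mass = 15%×104.3 + 6%×21.4 = 16.929 lb.
% K₂O = 16.929 / 125.7 = 13.4678%.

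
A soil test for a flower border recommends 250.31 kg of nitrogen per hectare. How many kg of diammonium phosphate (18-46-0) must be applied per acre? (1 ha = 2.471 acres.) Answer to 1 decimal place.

562.8 kg of product per acre

Product per hectare = 250.31 / 18% = 1390.61 kg.
Convert to per acre: 1390.61 × 0.404694 = 562.773 kg.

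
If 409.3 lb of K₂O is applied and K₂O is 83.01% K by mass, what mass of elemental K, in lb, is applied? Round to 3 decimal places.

K = 409.3 × 0.8301 = 339.7599 lb.

339.760 lb K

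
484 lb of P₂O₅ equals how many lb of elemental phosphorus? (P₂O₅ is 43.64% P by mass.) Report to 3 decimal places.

P = 484 × 0.4364 = 211.2176 lb.

211.218 lb P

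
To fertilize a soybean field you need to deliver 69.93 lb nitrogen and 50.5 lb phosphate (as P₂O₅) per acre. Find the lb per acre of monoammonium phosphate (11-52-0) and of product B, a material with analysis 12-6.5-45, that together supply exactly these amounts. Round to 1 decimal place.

27.4 lb monoammonium phosphate, 557.6 lb product B

Let a = lb of monoammonium phosphate, b = lb of product B (per acre).
N: 0.11·a + 0.12·b = 69.93
P₂O₅: 0.52·a + 0.065·b = 50.5
Eliminate b: (row1) − 0.12/0.065·(row2) → -0.85·a = -23.3008, so a = 27.4127.
Then b = (50.5 − 0.52·27.4127) / 0.065 = 557.622.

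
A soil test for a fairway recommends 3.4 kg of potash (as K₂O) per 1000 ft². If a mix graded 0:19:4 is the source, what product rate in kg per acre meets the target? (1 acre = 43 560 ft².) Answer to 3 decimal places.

Product per 1000 ft² = 3.4 / 4% = 85 kg.
Convert to per acre: 85 × 43.56 = 3702.6 kg.

3702.600 kg of product per acre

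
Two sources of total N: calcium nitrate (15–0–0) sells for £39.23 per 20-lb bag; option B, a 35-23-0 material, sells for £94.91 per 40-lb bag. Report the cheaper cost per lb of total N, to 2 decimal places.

£6.78 per lb N (option B)

calcium nitrate: N per bag = 20 × 15% = 3 lb; cost = 39.23 / 3 = £13.0767/lb N.
option B: N per bag = 40 × 35% = 14 lb; cost = 94.91 / 14 = £6.7793/lb N.
option B is cheaper.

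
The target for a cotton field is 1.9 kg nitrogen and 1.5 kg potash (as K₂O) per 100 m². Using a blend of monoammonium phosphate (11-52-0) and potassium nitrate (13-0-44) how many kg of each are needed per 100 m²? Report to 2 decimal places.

Per-100 m² balance (a = monoammonium phosphate, b = potassium nitrate):
N: 0.11·a + 0.13·b = 1.9
K₂O: 0·a + 0.44·b = 1.5
Solving simultaneously: a = 13.2438, b = 3.40909.

13.24 kg monoammonium phosphate, 3.41 kg potassium nitrate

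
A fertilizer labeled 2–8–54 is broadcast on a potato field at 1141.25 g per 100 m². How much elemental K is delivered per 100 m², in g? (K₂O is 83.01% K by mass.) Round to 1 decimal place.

K₂O per 100 m² = 1141.25 × 54% = 616.275 g.
Elemental K = 616.275 × 0.8301 = 511.57 g per 100 m².

511.6 g K per hundred sq m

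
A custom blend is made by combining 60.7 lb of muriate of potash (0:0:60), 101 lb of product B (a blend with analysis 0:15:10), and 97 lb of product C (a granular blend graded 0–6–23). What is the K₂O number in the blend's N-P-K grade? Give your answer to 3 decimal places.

Total mass = 60.7 + 101 + 97 = 258.7 lb.
K₂O mass = 60%×60.7 + 10%×101 + 23%×97 = 68.83 lb.
% K₂O = 68.83 / 258.7 = 26.6061%.

26.606% K₂O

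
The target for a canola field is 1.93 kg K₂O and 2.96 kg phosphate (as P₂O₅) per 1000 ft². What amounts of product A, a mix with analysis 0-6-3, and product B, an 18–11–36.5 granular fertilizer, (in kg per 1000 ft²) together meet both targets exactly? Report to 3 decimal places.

46.672 kg product A, 1.452 kg product B

With a, b = kg per 1000 ft² of product A and product B:
K₂O: 0.03·a + 0.365·b = 1.93
P₂O₅: 0.06·a + 0.11·b = 2.96
Eliminate b: (row1) − 0.365/0.11·(row2) → -0.169091·a = -7.89182, so a = 46.67204.
Then b = (2.96 − 0.06·46.67204) / 0.11 = 1.45161.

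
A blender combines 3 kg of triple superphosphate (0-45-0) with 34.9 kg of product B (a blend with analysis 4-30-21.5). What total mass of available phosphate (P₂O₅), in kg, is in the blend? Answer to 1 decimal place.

P₂O₅ mass = 45%×3 + 30%×34.9 = 11.82 kg.

11.8 kg P₂O₅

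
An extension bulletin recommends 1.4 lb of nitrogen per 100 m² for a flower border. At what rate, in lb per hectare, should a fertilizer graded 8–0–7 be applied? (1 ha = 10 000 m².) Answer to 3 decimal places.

1750.000 lb of product per hectare

Product per 100 m² = 1.4 / 8% = 17.5 lb.
Convert to per hectare: 17.5 × 100 = 1750 lb.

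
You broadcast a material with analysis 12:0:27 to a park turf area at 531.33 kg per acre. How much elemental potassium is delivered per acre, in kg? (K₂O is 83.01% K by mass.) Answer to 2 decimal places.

119.09 kg K per acre

K₂O per acre = 531.33 × 27% = 143.459 kg.
Elemental K = 143.459 × 0.8301 = 119.085 kg per acre.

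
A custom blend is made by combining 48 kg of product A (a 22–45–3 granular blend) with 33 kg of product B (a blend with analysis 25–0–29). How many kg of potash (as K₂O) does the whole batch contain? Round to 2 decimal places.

11.01 kg K₂O

K₂O mass = 3%×48 + 29%×33 = 11.01 kg.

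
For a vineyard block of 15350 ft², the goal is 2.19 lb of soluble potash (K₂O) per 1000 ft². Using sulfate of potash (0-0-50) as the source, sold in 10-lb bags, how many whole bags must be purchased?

Product per 1000 ft² = 2.19 / 50% = 4.38 lb.
Total product = 4.38 × 15350 / 1000 = 67.233 lb.
Bags = ⌈67.233 / 10⌉ = 7.

7 bags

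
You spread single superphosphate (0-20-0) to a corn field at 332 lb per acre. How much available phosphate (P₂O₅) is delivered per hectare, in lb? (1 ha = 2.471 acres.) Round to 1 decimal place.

164.1 lb P₂O₅ per hectare

P₂O₅ per acre = 332 × 20% = 66.4 lb.
Convert to per hectare: 66.4 × 2.471 = 164.074 lb.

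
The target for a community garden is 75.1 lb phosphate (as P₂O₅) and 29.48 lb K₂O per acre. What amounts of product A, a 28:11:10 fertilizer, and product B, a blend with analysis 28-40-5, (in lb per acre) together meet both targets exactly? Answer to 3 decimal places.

232.957 lb product A, 123.687 lb product B

Let a = lb of product A, b = lb of product B (per acre).
P₂O₅: 0.11·a + 0.4·b = 75.1
K₂O: 0.1·a + 0.05·b = 29.48
Eliminate a: (row1) − 0.11/0.1·(row2) → 0.345·b = 42.672, so b = 123.68696.
Back-substitute: a = (75.1 − 0.4·123.68696) / 0.11 = 232.9565.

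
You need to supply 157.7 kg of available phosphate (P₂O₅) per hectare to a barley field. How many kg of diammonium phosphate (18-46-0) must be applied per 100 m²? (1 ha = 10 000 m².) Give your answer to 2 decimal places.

Product per hectare = 157.7 / 46% = 342.826 kg.
Convert to per 100 m²: 342.826 × 0.01 = 3.42826 kg.

3.43 kg of product per hundred sq m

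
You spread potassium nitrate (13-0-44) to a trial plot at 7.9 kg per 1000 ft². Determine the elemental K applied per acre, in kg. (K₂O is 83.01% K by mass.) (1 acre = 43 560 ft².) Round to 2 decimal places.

K₂O per 1000 ft² = 7.9 × 44% = 3.476 kg.
Elemental K = 3.476 × 0.8301 = 2.88543 kg per 1000 ft².
Convert to per acre: 2.88543 × 43.56 = 125.689 kg.

125.69 kg K per acre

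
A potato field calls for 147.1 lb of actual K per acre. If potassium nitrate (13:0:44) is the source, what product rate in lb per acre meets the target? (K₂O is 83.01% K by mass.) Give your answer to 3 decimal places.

402.744 lb of product per acre

As K₂O: 147.1 / 0.8301 = 177.208 lb per acre.
Product per acre = 177.208 / 44% = 402.74447 lb.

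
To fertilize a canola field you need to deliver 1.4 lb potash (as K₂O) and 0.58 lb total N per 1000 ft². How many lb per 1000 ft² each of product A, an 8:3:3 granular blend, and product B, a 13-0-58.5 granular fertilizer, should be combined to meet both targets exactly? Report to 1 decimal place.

Per-1000 ft² balance (a = product A, b = product B):
K₂O: 0.03·a + 0.585·b = 1.4
N: 0.08·a + 0.13·b = 0.58
Solving simultaneously: a = 3.66667, b = 2.20513.

3.7 lb product A, 2.2 lb product B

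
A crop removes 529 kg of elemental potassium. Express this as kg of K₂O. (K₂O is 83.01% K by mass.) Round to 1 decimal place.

K₂O = 529 / 0.8301 = 637.273 kg.

637.3 kg K₂O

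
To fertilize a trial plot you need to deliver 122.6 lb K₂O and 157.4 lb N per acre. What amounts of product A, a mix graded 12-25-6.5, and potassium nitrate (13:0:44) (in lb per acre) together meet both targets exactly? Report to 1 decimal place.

1202.2 lb product A, 101.0 lb potassium nitrate

With a, b = lb per acre of product A and potassium nitrate:
K₂O: 0.065·a + 0.44·b = 122.6
N: 0.12·a + 0.13·b = 157.4
From row1: a = (122.6 − 0.44·b) / 0.065.
Into row2: 0.12·(122.6 − 0.44·b)/0.065 + 0.13·b = 157.4 → b = 101.037, a = 1202.21.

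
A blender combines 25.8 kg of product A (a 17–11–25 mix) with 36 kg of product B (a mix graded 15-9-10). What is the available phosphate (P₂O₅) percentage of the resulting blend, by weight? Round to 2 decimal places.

9.83% P₂O₅

Total mass = 25.8 + 36 = 61.8 kg.
P₂O₅ mass = 11%×25.8 + 9%×36 = 6.078 kg.
% P₂O₅ = 6.078 / 61.8 = 9.83495%.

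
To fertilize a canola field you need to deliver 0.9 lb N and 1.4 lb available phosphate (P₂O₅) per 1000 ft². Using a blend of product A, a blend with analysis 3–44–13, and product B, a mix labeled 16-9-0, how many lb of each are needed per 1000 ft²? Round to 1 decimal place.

2.1 lb product A, 5.2 lb product B

With a, b = lb per 1000 ft² of product A and product B:
N: 0.03·a + 0.16·b = 0.9
P₂O₅: 0.44·a + 0.09·b = 1.4
Solving simultaneously: a = 2.11226, b = 5.22895.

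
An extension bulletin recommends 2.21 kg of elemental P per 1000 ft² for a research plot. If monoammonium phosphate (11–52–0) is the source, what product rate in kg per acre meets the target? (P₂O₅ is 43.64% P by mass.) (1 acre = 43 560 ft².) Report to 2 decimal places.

As P₂O₅: 2.21 / 0.4364 = 5.06416 kg per 1000 ft².
Product per 1000 ft² = 5.06416 / 52% = 9.73877 kg.
Convert to per acre: 9.73877 × 43.56 = 424.221 kg.

424.22 kg of product per acre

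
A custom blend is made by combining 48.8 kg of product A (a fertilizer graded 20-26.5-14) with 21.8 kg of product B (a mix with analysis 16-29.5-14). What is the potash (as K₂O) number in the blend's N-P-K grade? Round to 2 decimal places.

Total mass = 48.8 + 21.8 = 70.6 kg.
K₂O mass = 14%×48.8 + 14%×21.8 = 9.884 kg.
% K₂O = 9.884 / 70.6 = 14%.

14.00% K₂O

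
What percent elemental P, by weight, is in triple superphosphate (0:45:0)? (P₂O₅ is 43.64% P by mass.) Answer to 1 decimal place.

%P = 45 × 0.4364 = 19.638%.

19.6% P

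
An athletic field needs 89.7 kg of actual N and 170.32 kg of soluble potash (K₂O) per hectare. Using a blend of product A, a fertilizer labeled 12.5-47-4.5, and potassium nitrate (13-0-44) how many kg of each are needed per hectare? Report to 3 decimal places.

352.521 kg product A, 351.038 kg potassium nitrate

Per-hectare balance (a = product A, b = potassium nitrate):
N: 0.125·a + 0.13·b = 89.7
K₂O: 0.045·a + 0.44·b = 170.32
From row1: a = (89.7 − 0.13·b) / 0.125.
Into row2: 0.045·(89.7 − 0.13·b)/0.125 + 0.44·b = 170.32 → b = 351.0376, a = 352.5209.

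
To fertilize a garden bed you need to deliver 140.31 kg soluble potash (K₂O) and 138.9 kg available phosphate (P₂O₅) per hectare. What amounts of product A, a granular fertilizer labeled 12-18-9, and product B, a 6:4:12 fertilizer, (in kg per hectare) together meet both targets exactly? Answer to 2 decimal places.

614.20 kg product A, 708.60 kg product B

Let a = kg of product A, b = kg of product B (per hectare).
K₂O: 0.09·a + 0.12·b = 140.31
P₂O₅: 0.18·a + 0.04·b = 138.9
Solving simultaneously: a = 614.2, b = 708.6.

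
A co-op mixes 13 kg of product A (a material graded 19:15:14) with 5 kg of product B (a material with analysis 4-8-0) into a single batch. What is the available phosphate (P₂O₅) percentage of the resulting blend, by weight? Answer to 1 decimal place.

13.1% P₂O₅

Total mass = 13 + 5 = 18 kg.
P₂O₅ mass = 15%×13 + 8%×5 = 2.35 kg.
% P₂O₅ = 2.35 / 18 = 13.0556%.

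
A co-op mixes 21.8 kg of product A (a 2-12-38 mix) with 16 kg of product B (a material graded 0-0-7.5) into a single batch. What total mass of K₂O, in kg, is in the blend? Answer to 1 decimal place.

9.5 kg K₂O

K₂O mass = 38%×21.8 + 7.5%×16 = 9.484 kg.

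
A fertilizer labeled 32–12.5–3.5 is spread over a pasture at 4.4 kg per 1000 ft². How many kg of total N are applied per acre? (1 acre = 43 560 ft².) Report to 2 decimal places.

61.33 kg N per acre

nitrogen per 1000 ft² = 4.4 × 32% = 1.408 kg.
Convert to per acre: 1.408 × 43.56 = 61.3325 kg.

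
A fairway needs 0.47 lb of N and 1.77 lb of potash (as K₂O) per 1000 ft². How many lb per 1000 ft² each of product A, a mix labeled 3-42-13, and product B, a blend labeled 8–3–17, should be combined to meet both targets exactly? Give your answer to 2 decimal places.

Per-1000 ft² balance (a = product A, b = product B):
N: 0.03·a + 0.08·b = 0.47
K₂O: 0.13·a + 0.17·b = 1.77
From row1: a = (0.47 − 0.08·b) / 0.03.
Into row2: 0.13·(0.47 − 0.08·b)/0.03 + 0.17·b = 1.77 → b = 1.50943, a = 11.6415.

11.64 lb product A, 1.51 lb product B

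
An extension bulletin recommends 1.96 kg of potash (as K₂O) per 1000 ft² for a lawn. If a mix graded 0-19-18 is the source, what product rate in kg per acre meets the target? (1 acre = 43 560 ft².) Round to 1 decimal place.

Product per 1000 ft² = 1.96 / 18% = 10.8889 kg.
Convert to per acre: 10.8889 × 43.56 = 474.32 kg.

474.3 kg of product per acre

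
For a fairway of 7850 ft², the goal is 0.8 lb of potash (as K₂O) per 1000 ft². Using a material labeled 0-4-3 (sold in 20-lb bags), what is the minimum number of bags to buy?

11 bags

Product per 1000 ft² = 0.8 / 3% = 26.6667 lb.
Total product = 26.6667 × 7850 / 1000 = 209.333 lb.
Bags = ⌈209.333 / 20⌉ = 11.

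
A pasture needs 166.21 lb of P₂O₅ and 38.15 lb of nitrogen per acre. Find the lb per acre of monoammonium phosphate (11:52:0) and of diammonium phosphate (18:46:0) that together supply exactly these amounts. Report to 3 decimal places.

With a, b = lb per acre of monoammonium phosphate and diammonium phosphate:
P₂O₅: 0.52·a + 0.46·b = 166.21
N: 0.11·a + 0.18·b = 38.15
From row1: a = (166.21 − 0.46·b) / 0.52.
Into row2: 0.11·(166.21 − 0.46·b)/0.52 + 0.18·b = 38.15 → b = 36.16047, a = 287.6465.

287.647 lb monoammonium phosphate, 36.160 lb diammonium phosphate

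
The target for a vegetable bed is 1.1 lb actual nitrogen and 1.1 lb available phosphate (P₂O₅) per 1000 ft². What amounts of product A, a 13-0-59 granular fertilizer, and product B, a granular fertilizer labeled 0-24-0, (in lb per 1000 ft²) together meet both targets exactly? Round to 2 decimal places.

With a, b = lb per 1000 ft² of product A and product B:
N: 0.13·a + 0·b = 1.1
P₂O₅: 0·a + 0.24·b = 1.1
Solving simultaneously: a = 8.46154, b = 4.58333.

8.46 lb product A, 4.58 lb product B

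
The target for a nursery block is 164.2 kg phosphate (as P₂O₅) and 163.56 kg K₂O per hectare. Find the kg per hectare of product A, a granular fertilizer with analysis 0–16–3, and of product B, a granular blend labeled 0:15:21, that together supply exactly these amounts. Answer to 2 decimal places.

341.86 kg product A, 730.02 kg product B

Let a = kg of product A, b = kg of product B (per hectare).
P₂O₅: 0.16·a + 0.15·b = 164.2
K₂O: 0.03·a + 0.21·b = 163.56
Eliminate b: (row1) − 0.15/0.21·(row2) → 0.138571·a = 47.3714, so a = 341.856.
Then b = (163.56 − 0.03·341.856) / 0.21 = 730.021.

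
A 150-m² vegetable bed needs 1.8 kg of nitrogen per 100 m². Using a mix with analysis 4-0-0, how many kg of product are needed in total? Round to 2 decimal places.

67.50 kg

Product per 100 m² = 1.8 / 4% = 45 kg.
Total product = 45 × 150 / 100 = 67.5 kg.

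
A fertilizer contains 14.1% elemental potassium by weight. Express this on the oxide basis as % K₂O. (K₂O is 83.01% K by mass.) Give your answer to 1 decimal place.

%K₂O = 14.1 / 0.8301 = 16.9859%.

17.0% K₂O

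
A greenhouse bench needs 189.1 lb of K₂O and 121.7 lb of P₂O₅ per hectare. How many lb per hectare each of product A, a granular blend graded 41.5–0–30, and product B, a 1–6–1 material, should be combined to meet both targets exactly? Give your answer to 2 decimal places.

Let a = lb of product A, b = lb of product B (per hectare).
K₂O: 0.3·a + 0.01·b = 189.1
P₂O₅: 0·a + 0.06·b = 121.7
Solving simultaneously: a = 562.722, b = 2028.333.

562.72 lb product A, 2028.33 lb product B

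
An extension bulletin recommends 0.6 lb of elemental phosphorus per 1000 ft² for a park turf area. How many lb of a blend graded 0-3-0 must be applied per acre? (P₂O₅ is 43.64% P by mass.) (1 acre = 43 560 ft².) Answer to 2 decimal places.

As P₂O₅: 0.6 / 0.4364 = 1.37489 lb per 1000 ft².
Product per 1000 ft² = 1.37489 / 3% = 45.8295 lb.
Convert to per acre: 45.8295 × 43.56 = 1996.334 lb.

1996.33 lb of product per acre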